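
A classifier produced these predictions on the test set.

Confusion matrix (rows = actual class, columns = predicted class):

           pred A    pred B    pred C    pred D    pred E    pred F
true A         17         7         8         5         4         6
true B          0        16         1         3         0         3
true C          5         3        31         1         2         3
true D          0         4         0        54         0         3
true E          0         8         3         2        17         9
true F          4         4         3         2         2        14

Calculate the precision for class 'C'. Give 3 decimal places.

0.674

precision = TP/(TP+FP).
C: TP=31, FP=8+1+0+3+3=15 → 31/46 = 0.6739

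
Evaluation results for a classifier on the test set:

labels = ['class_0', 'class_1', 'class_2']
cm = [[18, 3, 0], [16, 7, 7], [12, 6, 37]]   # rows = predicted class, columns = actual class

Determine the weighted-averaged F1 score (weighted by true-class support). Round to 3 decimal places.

Per-class F1 score (2·TP/(2·TP+FP+FN)):
  class_0: TP=18, FP=3+0=3, FN=16+12=28 → 36/67 = 0.5373
  class_1: TP=7, FP=16+7=23, FN=3+6=9 → 14/46 = 0.3043
  class_2: TP=37, FP=12+6=18, FN=0+7=7 → 74/99 = 0.7475
Weighted-F1 score = Σ (supportᵢ/N)·F1 scoreᵢ with N=106: (46/106)·0.5373 + (16/106)·0.3043 + (44/106)·0.7475 = 0.589

0.589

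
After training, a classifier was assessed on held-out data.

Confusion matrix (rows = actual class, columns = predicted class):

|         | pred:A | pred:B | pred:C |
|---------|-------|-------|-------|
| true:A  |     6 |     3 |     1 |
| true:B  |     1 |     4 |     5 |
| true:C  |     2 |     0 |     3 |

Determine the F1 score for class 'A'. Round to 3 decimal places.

Treat 'A' as positive and all other classes as negative.
F1 score = 2·TP/(2·TP+FP+FN).
A: TP=6, FP=1+2=3, FN=3+1=4 → 12/19 = 0.6316

0.632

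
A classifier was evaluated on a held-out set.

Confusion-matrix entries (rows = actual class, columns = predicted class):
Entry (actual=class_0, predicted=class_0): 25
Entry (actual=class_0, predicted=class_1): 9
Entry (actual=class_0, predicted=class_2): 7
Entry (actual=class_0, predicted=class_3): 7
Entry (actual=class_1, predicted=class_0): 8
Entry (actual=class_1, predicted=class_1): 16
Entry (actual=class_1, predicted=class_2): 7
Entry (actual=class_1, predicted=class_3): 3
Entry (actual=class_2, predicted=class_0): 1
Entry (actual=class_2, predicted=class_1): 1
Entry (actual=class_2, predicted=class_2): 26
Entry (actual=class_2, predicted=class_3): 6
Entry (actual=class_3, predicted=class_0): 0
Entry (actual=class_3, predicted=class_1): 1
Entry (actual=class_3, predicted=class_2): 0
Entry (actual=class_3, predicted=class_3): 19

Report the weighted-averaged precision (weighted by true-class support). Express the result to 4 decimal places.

0.6500

Per-class precision (TP/(TP+FP)):
  class_0: TP=25, FP=8+1+0=9 → 25/34 = 0.73529
  class_1: TP=16, FP=9+1+1=11 → 16/27 = 0.59259
  class_2: TP=26, FP=7+7+0=14 → 26/40 = 0.65000
  class_3: TP=19, FP=7+3+6=16 → 19/35 = 0.54286
Weighted-precision = Σ (supportᵢ/N)·precisionᵢ with N=136: (48/136)·0.73529 + (34/136)·0.59259 + (34/136)·0.65000 + (20/136)·0.54286 = 0.6500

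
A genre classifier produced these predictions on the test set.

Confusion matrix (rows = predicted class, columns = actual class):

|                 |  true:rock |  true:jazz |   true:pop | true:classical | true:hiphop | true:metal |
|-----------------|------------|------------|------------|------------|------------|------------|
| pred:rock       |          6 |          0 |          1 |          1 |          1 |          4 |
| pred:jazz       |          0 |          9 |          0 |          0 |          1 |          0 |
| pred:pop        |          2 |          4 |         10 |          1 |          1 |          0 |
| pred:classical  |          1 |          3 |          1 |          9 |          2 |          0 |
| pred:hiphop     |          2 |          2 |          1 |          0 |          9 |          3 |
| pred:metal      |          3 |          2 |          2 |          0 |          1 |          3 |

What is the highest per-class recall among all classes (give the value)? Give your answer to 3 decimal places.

Per-class recall (TP/(TP+FN)):
  rock: TP=6, FN=0+2+1+2+3=8 → 6/14 = 0.4286
  jazz: TP=9, FN=0+4+3+2+2=11 → 9/20 = 0.4500
  pop: TP=10, FN=1+0+1+1+2=5 → 10/15 = 0.6667
  classical: TP=9, FN=1+0+1+0+0=2 → 9/11 = 0.8182
  hiphop: TP=9, FN=1+1+1+2+1=6 → 9/15 = 0.6000
  metal: TP=3, FN=4+0+0+0+3=7 → 3/10 = 0.3000
Highest is class 'classical' with recall = 0.818.

0.818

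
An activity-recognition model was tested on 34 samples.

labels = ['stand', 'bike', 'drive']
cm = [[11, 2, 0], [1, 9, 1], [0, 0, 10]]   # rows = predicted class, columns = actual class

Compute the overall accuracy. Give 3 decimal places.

Accuracy = trace / total = (11+9+10=30) / 34 = 30/34 = 0.882

0.882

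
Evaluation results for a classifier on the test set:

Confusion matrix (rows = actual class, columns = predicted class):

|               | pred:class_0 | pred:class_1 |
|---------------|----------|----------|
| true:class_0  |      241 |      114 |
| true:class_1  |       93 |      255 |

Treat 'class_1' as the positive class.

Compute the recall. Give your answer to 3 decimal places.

0.733

Recall = TP/(TP+FN) = 255/(255+93) = 255/348 = 0.733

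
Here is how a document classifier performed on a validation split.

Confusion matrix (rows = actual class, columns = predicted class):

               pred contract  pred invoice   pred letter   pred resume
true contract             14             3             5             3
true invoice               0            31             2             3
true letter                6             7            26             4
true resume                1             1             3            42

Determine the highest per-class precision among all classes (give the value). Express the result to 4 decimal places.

0.8077

Per-class precision (TP/(TP+FP)):
  contract: TP=14, FP=0+6+1=7 → 14/21 = 0.66667
  invoice: TP=31, FP=3+7+1=11 → 31/42 = 0.73810
  letter: TP=26, FP=5+2+3=10 → 26/36 = 0.72222
  resume: TP=42, FP=3+3+4=10 → 42/52 = 0.80769
Highest is class 'resume' with precision = 0.8077.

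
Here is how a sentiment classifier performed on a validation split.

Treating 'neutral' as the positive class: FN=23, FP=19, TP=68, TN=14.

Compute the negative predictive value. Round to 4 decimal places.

0.3784

NPV = TN/(TN+FN) = 14/(14+23) = 0.3784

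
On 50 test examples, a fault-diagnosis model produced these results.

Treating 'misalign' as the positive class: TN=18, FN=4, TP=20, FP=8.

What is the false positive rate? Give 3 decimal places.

0.308

FPR = FP/(FP+TN) = 8/(8+18) = 0.308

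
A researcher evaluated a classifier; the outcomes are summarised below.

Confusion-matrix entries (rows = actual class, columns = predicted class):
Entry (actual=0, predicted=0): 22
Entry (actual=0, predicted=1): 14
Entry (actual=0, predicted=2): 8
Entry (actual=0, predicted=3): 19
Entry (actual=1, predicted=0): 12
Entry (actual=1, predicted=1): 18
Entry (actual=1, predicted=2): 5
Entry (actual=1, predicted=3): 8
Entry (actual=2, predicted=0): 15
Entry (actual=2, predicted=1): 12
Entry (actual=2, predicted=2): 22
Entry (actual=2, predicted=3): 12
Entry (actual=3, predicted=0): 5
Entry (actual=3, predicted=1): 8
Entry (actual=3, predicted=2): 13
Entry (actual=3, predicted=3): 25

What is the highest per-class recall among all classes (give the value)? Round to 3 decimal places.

0.490

Per-class recall (TP/(TP+FN)):
  0: TP=22, FN=14+8+19=41 → 22/63 = 0.3492
  1: TP=18, FN=12+5+8=25 → 18/43 = 0.4186
  2: TP=22, FN=15+12+12=39 → 22/61 = 0.3607
  3: TP=25, FN=5+8+13=26 → 25/51 = 0.4902
Highest is class '3' with recall = 0.490.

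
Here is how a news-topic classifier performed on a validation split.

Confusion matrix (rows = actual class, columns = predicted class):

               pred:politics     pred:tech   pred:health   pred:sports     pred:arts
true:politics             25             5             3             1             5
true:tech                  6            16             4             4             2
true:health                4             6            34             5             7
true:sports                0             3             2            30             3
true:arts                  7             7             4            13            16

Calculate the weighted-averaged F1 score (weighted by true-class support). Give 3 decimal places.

Per-class F1 score (2·TP/(2·TP+FP+FN)):
  politics: TP=25, FP=6+4+0+7=17, FN=5+3+1+5=14 → 50/81 = 0.6173
  tech: TP=16, FP=5+6+3+7=21, FN=6+4+4+2=16 → 32/69 = 0.4638
  health: TP=34, FP=3+4+2+4=13, FN=4+6+5+7=22 → 68/103 = 0.6602
  sports: TP=30, FP=1+4+5+13=23, FN=0+3+2+3=8 → 60/91 = 0.6593
  arts: TP=16, FP=5+2+7+3=17, FN=7+7+4+13=31 → 32/80 = 0.4000
Weighted-F1 score = Σ (supportᵢ/N)·F1 scoreᵢ with N=212: (39/212)·0.6173 + (32/212)·0.4638 + (56/212)·0.6602 + (38/212)·0.6593 + (47/212)·0.4000 = 0.565

0.565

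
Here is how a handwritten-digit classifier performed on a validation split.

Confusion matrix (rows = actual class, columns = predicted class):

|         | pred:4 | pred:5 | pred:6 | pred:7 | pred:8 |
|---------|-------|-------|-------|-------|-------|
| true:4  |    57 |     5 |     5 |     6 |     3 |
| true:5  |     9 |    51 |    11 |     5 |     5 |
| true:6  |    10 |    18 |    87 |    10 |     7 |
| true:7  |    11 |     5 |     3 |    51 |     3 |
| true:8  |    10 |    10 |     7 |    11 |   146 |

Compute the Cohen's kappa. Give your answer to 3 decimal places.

0.638

Observed agreement pₒ = trace/N = 392/546 = 0.7179
Expected agreement pₑ = Σ (rowᵢ·colᵢ)/N² = (76·97 + 81·89 + 132·113 + 73·83 + 184·164)/546² = 0.2205
κ = (pₒ − pₑ)/(1 − pₑ) = (0.7179 − 0.2205)/(1 − 0.2205) = 0.638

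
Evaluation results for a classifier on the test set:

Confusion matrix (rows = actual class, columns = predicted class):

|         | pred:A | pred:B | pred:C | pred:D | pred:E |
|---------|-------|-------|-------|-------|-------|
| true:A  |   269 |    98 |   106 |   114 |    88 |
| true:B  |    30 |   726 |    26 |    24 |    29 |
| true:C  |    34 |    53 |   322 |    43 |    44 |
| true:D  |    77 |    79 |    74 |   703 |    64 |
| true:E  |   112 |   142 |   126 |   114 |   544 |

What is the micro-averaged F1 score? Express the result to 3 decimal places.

Micro-averaging pools counts across classes: ΣTP=2564, ΣFP=1477, ΣFN=1477.
Micro-F1 score = 2·TP/(2·TP+FP+FN) on pooled counts = 0.634 (equals overall accuracy in single-label multiclass).

0.634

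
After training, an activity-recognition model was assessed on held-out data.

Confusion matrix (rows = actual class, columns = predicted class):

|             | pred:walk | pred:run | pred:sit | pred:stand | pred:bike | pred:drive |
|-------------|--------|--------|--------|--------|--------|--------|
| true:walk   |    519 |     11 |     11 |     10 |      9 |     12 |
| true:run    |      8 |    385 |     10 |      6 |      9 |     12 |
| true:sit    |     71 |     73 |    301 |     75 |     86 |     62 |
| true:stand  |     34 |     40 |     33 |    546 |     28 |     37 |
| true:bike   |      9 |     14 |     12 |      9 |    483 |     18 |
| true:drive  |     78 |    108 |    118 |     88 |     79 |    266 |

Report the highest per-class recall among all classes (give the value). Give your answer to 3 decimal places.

Per-class recall (TP/(TP+FN)):
  walk: TP=519, FN=11+11+10+9+12=53 → 519/572 = 0.9073
  run: TP=385, FN=8+10+6+9+12=45 → 385/430 = 0.8953
  sit: TP=301, FN=71+73+75+86+62=367 → 301/668 = 0.4506
  stand: TP=546, FN=34+40+33+28+37=172 → 546/718 = 0.7604
  bike: TP=483, FN=9+14+12+9+18=62 → 483/545 = 0.8862
  drive: TP=266, FN=78+108+118+88+79=471 → 266/737 = 0.3609
Highest is class 'walk' with recall = 0.907.

0.907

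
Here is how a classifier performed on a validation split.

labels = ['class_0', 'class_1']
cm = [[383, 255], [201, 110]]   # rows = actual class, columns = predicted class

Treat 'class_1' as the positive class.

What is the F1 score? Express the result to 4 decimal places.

Precision = TP/(TP+FP) = 110/365 = 0.3014
Recall = TP/(TP+FN) = 110/311 = 0.3537
F1 = 2·TP/(2·TP+FP+FN) = 220/676 = 0.3254

0.3254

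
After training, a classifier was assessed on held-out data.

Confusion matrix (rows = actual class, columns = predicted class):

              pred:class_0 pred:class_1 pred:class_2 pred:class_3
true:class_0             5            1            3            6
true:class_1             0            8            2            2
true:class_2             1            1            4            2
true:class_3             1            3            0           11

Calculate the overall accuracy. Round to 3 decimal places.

0.560

Accuracy = trace / total = (5+8+4+11=28) / 50 = 28/50 = 0.560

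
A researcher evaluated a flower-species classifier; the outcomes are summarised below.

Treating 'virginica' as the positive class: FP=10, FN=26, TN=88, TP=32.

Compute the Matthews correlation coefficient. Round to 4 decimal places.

0.4900

MCC = (TP·TN − FP·FN) / √((TP+FP)(TP+FN)(TN+FP)(TN+FN))
Numerator = 32·88 − 10·26 = 2556
Denominator = √(42·58·98·114) = √27214992 = 5216.7990
MCC = 2556 / 5216.7990 = 0.4900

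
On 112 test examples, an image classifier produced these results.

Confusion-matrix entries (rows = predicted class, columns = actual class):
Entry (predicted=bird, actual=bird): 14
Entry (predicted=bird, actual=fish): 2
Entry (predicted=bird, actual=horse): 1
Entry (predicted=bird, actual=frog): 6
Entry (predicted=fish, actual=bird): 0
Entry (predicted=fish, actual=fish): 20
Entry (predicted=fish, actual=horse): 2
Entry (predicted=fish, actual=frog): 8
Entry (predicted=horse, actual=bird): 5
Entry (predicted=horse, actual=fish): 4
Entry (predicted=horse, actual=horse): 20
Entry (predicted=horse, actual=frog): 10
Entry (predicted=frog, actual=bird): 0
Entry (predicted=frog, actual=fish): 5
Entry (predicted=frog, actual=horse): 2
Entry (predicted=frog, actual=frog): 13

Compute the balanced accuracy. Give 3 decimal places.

Balanced accuracy = mean of per-class recall.
  bird: recall = 14/19 = 0.7368
  fish: recall = 20/31 = 0.6452
  horse: recall = 20/25 = 0.8000
  frog: recall = 13/37 = 0.3514
Mean = (0.7368 + 0.6452 + 0.8000 + 0.3514) / 4 = 0.633

0.633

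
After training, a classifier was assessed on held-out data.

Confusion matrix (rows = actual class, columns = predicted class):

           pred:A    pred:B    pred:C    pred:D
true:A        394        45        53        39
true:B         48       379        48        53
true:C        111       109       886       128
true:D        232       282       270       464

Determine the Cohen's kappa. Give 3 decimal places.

0.459

Observed agreement pₒ = trace/N = 2123/3541 = 0.5995
Expected agreement pₑ = Σ (rowᵢ·colᵢ)/N² = (531·785 + 528·815 + 1234·1257 + 1248·684)/3541² = 0.2594
κ = (pₒ − pₑ)/(1 − pₑ) = (0.5995 − 0.2594)/(1 − 0.2594) = 0.459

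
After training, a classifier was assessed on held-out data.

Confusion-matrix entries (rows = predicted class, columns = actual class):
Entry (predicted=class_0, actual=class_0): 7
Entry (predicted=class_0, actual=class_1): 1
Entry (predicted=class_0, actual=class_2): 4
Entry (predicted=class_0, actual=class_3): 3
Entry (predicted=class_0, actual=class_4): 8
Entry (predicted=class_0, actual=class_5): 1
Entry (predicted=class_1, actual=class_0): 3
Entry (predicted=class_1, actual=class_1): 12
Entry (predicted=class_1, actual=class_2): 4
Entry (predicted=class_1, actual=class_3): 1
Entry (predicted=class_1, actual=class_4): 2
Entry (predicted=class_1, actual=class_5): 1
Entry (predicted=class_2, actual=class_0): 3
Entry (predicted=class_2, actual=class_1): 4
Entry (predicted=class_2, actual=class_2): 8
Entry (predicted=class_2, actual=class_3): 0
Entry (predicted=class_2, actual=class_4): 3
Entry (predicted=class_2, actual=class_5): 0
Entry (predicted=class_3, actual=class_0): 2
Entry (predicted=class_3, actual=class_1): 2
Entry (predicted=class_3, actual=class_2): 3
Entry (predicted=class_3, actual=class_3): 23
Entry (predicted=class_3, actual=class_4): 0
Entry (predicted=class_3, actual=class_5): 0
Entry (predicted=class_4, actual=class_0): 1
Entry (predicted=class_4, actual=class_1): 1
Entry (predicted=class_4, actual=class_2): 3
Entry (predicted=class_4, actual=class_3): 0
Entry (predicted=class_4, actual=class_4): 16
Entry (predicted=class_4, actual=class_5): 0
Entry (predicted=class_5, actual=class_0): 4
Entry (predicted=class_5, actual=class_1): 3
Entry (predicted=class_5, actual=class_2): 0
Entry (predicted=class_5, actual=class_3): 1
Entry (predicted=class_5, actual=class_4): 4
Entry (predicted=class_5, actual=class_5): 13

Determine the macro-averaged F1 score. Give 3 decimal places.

Per-class F1 score (2·TP/(2·TP+FP+FN)):
  class_0: TP=7, FP=1+4+3+8+1=17, FN=3+3+2+1+4=13 → 14/44 = 0.3182
  class_1: TP=12, FP=3+4+1+2+1=11, FN=1+4+2+1+3=11 → 24/46 = 0.5217
  class_2: TP=8, FP=3+4+0+3+0=10, FN=4+4+3+3+0=14 → 16/40 = 0.4000
  class_3: TP=23, FP=2+2+3+0+0=7, FN=3+1+0+0+1=5 → 46/58 = 0.7931
  class_4: TP=16, FP=1+1+3+0+0=5, FN=8+2+3+0+4=17 → 32/54 = 0.5926
  class_5: TP=13, FP=4+3+0+1+4=12, FN=1+1+0+0+0=2 → 26/40 = 0.6500
Macro-F1 score = mean = (0.3182 + 0.5217 + 0.4000 + 0.7931 + 0.5926 + 0.6500) / 6 = 0.546

0.546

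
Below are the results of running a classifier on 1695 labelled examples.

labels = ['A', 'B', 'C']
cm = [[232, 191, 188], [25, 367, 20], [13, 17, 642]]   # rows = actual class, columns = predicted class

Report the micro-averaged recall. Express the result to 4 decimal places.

0.7322

Micro-averaging pools counts across classes: ΣTP=1241, ΣFP=454, ΣFN=454.
Micro-recall = TP/(TP+FN) on pooled counts = 0.7322 (equals overall accuracy in single-label multiclass).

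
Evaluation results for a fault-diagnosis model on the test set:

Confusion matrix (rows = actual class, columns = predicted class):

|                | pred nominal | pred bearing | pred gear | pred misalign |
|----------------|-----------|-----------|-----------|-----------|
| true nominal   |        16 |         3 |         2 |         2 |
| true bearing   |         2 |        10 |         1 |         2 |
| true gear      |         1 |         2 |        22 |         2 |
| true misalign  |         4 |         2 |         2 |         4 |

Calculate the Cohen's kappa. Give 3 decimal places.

Observed agreement pₒ = trace/N = 52/77 = 0.6753
Expected agreement pₑ = Σ (rowᵢ·colᵢ)/N² = (23·23 + 15·17 + 27·27 + 12·10)/77² = 0.2754
κ = (pₒ − pₑ)/(1 − pₑ) = (0.6753 − 0.2754)/(1 − 0.2754) = 0.552

0.552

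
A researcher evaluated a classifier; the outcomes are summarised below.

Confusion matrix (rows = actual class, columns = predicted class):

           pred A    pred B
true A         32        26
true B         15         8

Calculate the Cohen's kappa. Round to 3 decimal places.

-0.088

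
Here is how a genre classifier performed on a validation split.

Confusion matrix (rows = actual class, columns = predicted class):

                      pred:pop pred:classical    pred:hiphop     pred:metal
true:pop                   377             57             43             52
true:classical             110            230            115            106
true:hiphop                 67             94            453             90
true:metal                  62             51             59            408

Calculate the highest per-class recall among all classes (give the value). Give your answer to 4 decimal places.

Per-class recall (TP/(TP+FN)):
  pop: TP=377, FN=57+43+52=152 → 377/529 = 0.71267
  classical: TP=230, FN=110+115+106=331 → 230/561 = 0.40998
  hiphop: TP=453, FN=67+94+90=251 → 453/704 = 0.64347
  metal: TP=408, FN=62+51+59=172 → 408/580 = 0.70345
Highest is class 'pop' with recall = 0.7127.

0.7127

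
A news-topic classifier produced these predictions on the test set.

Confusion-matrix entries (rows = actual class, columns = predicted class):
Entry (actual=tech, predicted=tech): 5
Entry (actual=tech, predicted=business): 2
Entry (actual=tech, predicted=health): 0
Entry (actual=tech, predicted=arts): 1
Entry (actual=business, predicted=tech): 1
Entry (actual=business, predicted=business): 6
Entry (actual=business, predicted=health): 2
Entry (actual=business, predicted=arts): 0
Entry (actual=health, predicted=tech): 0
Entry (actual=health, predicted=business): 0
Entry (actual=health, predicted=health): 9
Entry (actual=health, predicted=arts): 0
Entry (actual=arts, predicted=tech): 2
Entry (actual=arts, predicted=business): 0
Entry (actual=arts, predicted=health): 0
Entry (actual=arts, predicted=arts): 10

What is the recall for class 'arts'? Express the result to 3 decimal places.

0.833

recall = TP/(TP+FN).
arts: TP=10, FN=2+0+0=2 → 10/12 = 0.8333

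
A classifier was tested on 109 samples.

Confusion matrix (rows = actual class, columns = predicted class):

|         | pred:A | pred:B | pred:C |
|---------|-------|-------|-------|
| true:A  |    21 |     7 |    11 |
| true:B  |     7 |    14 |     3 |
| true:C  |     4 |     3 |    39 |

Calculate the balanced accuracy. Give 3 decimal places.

Balanced accuracy = mean of per-class recall.
  A: recall = 21/39 = 0.5385
  B: recall = 14/24 = 0.5833
  C: recall = 39/46 = 0.8478
Mean = (0.5385 + 0.5833 + 0.8478) / 3 = 0.657

0.657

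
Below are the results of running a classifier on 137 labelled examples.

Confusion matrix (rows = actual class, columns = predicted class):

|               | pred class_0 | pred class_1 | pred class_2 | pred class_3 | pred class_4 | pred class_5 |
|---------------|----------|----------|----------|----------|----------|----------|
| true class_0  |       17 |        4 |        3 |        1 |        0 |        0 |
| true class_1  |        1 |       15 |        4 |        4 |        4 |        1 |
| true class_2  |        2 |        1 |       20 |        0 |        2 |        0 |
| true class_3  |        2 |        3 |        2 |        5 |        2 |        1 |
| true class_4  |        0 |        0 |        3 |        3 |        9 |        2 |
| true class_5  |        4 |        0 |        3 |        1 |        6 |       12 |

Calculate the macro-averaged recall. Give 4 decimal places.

0.5536

Per-class recall (TP/(TP+FN)):
  class_0: TP=17, FN=4+3+1+0+0=8 → 17/25 = 0.68000
  class_1: TP=15, FN=1+4+4+4+1=14 → 15/29 = 0.51724
  class_2: TP=20, FN=2+1+0+2+0=5 → 20/25 = 0.80000
  class_3: TP=5, FN=2+3+2+2+1=10 → 5/15 = 0.33333
  class_4: TP=9, FN=0+0+3+3+2=8 → 9/17 = 0.52941
  class_5: TP=12, FN=4+0+3+1+6=14 → 12/26 = 0.46154
Macro-recall = mean = (0.68000 + 0.51724 + 0.80000 + 0.33333 + 0.52941 + 0.46154) / 6 = 0.5536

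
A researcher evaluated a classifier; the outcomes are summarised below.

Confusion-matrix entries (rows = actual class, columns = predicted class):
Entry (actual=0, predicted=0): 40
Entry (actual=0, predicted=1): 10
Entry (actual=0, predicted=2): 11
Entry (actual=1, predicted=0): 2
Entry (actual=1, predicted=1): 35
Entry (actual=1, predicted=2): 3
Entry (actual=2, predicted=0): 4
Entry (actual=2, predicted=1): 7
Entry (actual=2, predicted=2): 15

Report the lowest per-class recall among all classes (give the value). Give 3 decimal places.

Per-class recall (TP/(TP+FN)):
  0: TP=40, FN=10+11=21 → 40/61 = 0.6557
  1: TP=35, FN=2+3=5 → 35/40 = 0.8750
  2: TP=15, FN=4+7=11 → 15/26 = 0.5769
Lowest is class '2' with recall = 0.577.

0.577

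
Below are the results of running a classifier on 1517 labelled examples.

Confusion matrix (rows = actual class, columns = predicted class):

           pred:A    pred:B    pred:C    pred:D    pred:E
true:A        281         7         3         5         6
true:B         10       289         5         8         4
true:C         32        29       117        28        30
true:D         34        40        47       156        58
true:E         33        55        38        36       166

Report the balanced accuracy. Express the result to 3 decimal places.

0.663

Balanced accuracy = mean of per-class recall.
  A: recall = 281/302 = 0.9305
  B: recall = 289/316 = 0.9146
  C: recall = 117/236 = 0.4958
  D: recall = 156/335 = 0.4657
  E: recall = 166/328 = 0.5061
Mean = (0.9305 + 0.9146 + 0.4958 + 0.4657 + 0.5061) / 5 = 0.663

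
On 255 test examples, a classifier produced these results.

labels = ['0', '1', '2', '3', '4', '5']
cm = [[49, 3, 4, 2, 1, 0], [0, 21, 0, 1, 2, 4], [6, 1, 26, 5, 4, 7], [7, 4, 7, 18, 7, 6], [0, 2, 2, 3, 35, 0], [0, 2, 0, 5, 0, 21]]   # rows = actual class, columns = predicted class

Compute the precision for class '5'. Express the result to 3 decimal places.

0.553

Treat '5' as positive and all other classes as negative.
precision = TP/(TP+FP).
5: TP=21, FP=0+4+7+6+0=17 → 21/38 = 0.5526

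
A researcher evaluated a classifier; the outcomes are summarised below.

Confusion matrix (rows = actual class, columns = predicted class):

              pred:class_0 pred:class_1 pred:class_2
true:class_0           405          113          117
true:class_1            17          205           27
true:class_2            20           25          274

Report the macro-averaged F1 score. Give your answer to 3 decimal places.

Per-class F1 score (2·TP/(2·TP+FP+FN)):
  class_0: TP=405, FP=17+20=37, FN=113+117=230 → 810/1077 = 0.7521
  class_1: TP=205, FP=113+25=138, FN=17+27=44 → 410/592 = 0.6926
  class_2: TP=274, FP=117+27=144, FN=20+25=45 → 548/737 = 0.7436
Macro-F1 score = mean = (0.7521 + 0.6926 + 0.7436) / 3 = 0.729

0.729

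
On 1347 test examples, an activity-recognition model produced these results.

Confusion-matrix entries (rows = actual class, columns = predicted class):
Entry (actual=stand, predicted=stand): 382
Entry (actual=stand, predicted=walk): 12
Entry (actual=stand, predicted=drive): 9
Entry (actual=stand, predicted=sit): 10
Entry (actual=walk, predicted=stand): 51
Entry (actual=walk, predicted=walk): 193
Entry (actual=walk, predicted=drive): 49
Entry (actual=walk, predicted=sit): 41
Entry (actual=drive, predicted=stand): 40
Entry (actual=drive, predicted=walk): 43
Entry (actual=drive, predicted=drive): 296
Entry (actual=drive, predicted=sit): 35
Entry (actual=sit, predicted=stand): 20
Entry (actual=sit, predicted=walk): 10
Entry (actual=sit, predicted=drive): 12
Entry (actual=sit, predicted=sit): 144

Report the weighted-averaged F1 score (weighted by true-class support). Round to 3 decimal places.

0.749

Per-class F1 score (2·TP/(2·TP+FP+FN)):
  stand: TP=382, FP=51+40+20=111, FN=12+9+10=31 → 764/906 = 0.8433
  walk: TP=193, FP=12+43+10=65, FN=51+49+41=141 → 386/592 = 0.6520
  drive: TP=296, FP=9+49+12=70, FN=40+43+35=118 → 592/780 = 0.7590
  sit: TP=144, FP=10+41+35=86, FN=20+10+12=42 → 288/416 = 0.6923
Weighted-F1 score = Σ (supportᵢ/N)·F1 scoreᵢ with N=1347: (413/1347)·0.8433 + (334/1347)·0.6520 + (414/1347)·0.7590 + (186/1347)·0.6923 = 0.749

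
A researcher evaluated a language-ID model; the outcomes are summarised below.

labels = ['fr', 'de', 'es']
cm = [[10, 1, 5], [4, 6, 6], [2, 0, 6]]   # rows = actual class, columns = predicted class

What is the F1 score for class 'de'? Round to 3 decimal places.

0.522

F1 score = 2·TP/(2·TP+FP+FN).
de: TP=6, FP=1+0=1, FN=4+6=10 → 12/23 = 0.5217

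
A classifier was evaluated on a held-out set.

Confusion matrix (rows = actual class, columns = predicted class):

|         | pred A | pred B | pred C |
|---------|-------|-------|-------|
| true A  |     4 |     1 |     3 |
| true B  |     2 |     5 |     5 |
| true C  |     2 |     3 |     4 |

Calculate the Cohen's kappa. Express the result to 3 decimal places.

0.173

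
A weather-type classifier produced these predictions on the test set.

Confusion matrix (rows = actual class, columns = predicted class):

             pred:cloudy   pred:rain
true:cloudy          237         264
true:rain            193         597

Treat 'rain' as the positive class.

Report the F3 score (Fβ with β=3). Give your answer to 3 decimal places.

Fβ = (1+β²)·TP / ((1+β²)·TP + β²·FN + FP), with β²=9
= 10·597 / (10·597 + 9·193 + 264) = 0.749

0.749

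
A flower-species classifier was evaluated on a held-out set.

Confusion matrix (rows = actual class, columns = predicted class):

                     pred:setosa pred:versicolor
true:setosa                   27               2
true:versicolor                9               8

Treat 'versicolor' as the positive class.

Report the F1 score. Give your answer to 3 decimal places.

0.593

Precision = TP/(TP+FP) = 8/10 = 0.8000
Recall = TP/(TP+FN) = 8/17 = 0.4706
F1 = 2·TP/(2·TP+FP+FN) = 16/27 = 0.593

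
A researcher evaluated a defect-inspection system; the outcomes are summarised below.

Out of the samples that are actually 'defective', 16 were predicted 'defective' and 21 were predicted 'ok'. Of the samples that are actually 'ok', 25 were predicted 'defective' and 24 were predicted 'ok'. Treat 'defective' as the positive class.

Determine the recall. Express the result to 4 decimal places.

Recall = TP/(TP+FN) = 16/(16+21) = 16/37 = 0.4324

0.4324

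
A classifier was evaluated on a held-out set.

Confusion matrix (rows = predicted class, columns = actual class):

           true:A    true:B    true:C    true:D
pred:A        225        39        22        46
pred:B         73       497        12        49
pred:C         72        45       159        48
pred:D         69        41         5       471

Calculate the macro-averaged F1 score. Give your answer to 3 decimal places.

Per-class F1 score (2·TP/(2·TP+FP+FN)):
  A: TP=225, FP=39+22+46=107, FN=73+72+69=214 → 450/771 = 0.5837
  B: TP=497, FP=73+12+49=134, FN=39+45+41=125 → 994/1253 = 0.7933
  C: TP=159, FP=72+45+48=165, FN=22+12+5=39 → 318/522 = 0.6092
  D: TP=471, FP=69+41+5=115, FN=46+49+48=143 → 942/1200 = 0.7850
Macro-F1 score = mean = (0.5837 + 0.7933 + 0.6092 + 0.7850) / 4 = 0.693

0.693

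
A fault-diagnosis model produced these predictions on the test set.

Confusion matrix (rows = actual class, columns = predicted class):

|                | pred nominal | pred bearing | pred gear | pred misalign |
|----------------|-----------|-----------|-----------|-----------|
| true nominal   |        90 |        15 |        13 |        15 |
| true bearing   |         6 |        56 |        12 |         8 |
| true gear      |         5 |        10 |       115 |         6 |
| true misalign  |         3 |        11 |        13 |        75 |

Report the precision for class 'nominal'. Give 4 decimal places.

One-vs-rest for 'nominal': TP = diagonal; FP = other classes predicted 'nominal'; FN = 'nominal' predicted as other.
precision = TP/(TP+FP).
nominal: TP=90, FP=6+5+3=14 → 90/104 = 0.86538

0.8654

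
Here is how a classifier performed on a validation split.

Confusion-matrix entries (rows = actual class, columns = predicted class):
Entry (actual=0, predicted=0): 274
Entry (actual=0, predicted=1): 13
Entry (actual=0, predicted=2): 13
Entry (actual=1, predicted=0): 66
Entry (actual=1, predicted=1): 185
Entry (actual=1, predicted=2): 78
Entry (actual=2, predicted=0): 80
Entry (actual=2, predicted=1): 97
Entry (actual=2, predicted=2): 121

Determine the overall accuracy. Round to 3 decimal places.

0.626

Accuracy = trace / total = (274+185+121=580) / 927 = 580/927 = 0.626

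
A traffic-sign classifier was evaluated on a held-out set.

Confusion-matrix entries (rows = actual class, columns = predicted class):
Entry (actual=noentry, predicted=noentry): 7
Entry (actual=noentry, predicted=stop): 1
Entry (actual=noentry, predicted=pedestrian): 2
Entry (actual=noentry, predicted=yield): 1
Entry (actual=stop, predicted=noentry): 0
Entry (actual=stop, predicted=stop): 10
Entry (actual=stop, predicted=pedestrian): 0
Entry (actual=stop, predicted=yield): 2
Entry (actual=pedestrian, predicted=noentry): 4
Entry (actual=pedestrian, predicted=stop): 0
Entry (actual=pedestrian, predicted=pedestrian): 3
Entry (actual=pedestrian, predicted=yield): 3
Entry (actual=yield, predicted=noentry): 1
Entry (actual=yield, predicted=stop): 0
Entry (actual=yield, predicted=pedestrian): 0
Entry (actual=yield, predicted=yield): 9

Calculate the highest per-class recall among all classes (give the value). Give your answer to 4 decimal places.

0.9000

Per-class recall (TP/(TP+FN)):
  noentry: TP=7, FN=1+2+1=4 → 7/11 = 0.63636
  stop: TP=10, FN=0+0+2=2 → 10/12 = 0.83333
  pedestrian: TP=3, FN=4+0+3=7 → 3/10 = 0.30000
  yield: TP=9, FN=1+0+0=1 → 9/10 = 0.90000
Highest is class 'yield' with recall = 0.9000.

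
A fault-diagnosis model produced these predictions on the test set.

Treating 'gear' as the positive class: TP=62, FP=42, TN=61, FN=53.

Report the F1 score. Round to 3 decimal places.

Precision = TP/(TP+FP) = 62/104 = 0.5962
Recall = TP/(TP+FN) = 62/115 = 0.5391
F1 = 2·TP/(2·TP+FP+FN) = 124/219 = 0.566

0.566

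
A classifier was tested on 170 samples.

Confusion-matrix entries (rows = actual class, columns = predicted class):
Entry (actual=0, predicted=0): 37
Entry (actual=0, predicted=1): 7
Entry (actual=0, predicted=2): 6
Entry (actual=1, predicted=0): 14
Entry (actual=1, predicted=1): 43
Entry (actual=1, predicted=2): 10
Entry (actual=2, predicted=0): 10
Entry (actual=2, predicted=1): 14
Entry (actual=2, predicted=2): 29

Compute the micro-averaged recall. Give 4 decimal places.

0.6412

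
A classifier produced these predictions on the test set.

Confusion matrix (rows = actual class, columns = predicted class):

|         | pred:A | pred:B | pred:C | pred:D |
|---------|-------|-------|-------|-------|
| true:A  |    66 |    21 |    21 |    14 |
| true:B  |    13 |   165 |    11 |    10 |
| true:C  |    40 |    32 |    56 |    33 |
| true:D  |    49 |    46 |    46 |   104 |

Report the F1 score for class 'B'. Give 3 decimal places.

0.713

F1 score = 2·TP/(2·TP+FP+FN).
B: TP=165, FP=21+32+46=99, FN=13+11+10=34 → 330/463 = 0.7127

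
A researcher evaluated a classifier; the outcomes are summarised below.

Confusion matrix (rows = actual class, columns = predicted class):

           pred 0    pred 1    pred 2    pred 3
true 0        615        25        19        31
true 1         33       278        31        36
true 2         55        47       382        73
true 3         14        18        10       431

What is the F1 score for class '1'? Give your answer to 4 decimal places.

F1 score = 2·TP/(2·TP+FP+FN).
1: TP=278, FP=25+47+18=90, FN=33+31+36=100 → 556/746 = 0.74531

0.7453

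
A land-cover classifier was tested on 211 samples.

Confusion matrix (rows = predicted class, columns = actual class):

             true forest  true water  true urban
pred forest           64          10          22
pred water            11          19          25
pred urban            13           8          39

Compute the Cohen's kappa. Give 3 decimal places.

Observed agreement pₒ = trace/N = 122/211 = 0.5782
Expected agreement pₑ = Σ (rowᵢ·colᵢ)/N² = (88·96 + 37·55 + 86·60)/211² = 0.3514
κ = (pₒ − pₑ)/(1 − pₑ) = (0.5782 − 0.3514)/(1 − 0.3514) = 0.350

0.350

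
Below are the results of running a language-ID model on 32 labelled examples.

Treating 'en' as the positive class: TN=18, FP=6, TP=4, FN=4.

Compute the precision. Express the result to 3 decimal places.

Precision = TP/(TP+FP) = 4/(4+6) = 4/10 = 0.400

0.400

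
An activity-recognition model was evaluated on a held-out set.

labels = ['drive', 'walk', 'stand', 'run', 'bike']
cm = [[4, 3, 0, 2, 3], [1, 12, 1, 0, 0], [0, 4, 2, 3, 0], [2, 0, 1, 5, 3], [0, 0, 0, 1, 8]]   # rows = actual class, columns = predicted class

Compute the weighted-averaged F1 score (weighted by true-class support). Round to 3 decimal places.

0.532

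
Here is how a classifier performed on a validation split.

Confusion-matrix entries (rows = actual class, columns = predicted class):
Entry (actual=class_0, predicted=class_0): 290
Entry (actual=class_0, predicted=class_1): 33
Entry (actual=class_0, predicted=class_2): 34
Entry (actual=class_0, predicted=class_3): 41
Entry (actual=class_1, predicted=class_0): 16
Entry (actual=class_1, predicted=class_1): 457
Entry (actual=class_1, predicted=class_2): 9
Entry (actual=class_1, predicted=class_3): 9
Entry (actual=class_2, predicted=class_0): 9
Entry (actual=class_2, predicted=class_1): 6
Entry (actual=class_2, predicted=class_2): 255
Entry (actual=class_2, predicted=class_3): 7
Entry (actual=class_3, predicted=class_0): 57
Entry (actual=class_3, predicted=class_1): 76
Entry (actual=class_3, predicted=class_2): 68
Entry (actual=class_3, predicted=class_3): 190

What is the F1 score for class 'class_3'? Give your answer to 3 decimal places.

F1 score = 2·TP/(2·TP+FP+FN).
class_3: TP=190, FP=41+9+7=57, FN=57+76+68=201 → 380/638 = 0.5956

0.596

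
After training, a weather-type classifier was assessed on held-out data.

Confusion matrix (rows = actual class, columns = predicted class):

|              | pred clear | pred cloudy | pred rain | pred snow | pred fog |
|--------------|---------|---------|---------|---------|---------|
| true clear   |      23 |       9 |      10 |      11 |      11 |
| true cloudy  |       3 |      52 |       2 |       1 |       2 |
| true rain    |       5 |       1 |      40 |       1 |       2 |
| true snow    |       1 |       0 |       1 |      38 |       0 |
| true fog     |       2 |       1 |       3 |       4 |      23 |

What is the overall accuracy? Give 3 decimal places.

Accuracy = trace / total = (23+52+40+38+23=176) / 246 = 176/246 = 0.715

0.715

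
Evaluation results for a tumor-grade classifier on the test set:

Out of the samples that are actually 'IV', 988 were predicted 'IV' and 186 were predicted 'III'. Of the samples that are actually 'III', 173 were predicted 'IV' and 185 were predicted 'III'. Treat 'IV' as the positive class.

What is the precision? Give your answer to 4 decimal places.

Precision = TP/(TP+FP) = 988/(988+173) = 988/1161 = 0.8510

0.8510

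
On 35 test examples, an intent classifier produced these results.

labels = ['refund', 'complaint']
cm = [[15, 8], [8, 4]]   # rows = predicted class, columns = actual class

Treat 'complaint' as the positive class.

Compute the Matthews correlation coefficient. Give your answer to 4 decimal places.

-0.0145

MCC = (TP·TN − FP·FN) / √((TP+FP)(TP+FN)(TN+FP)(TN+FN))
Numerator = 4·15 − 8·8 = -4
Denominator = √(12·12·23·23) = √76176 = 276.0000
MCC = -4 / 276.0000 = -0.0145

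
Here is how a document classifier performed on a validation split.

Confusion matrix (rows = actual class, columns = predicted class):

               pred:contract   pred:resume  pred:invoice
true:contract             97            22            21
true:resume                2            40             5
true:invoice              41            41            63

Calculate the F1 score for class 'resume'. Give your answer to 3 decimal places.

0.533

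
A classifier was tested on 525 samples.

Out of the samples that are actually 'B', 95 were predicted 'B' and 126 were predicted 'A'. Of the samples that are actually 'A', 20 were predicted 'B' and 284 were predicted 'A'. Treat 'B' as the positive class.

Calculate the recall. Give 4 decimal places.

Recall = TP/(TP+FN) = 95/(95+126) = 95/221 = 0.4299

0.4299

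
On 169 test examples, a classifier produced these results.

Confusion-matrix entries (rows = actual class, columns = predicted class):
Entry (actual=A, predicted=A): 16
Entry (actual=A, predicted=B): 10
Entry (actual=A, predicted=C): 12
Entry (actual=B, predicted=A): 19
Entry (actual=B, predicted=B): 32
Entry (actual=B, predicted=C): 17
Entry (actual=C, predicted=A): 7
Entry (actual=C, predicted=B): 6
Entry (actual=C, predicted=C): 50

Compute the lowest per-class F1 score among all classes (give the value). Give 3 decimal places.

0.400

Per-class F1 score (2·TP/(2·TP+FP+FN)):
  A: TP=16, FP=19+7=26, FN=10+12=22 → 32/80 = 0.4000
  B: TP=32, FP=10+6=16, FN=19+17=36 → 64/116 = 0.5517
  C: TP=50, FP=12+17=29, FN=7+6=13 → 100/142 = 0.7042
Lowest is class 'A' with F1 score = 0.400.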